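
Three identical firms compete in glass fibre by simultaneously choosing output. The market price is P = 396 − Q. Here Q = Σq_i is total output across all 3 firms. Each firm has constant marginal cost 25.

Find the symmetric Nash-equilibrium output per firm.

A representative firm's profit is π_i = q_i(396 − Q) − 25q_i, with Q = q_i + Σ_{j≠i} q_j.
First-order condition: 371 − 2q_i − Σ_{j≠i} q_j = 0.
With identical firms, set every q_j = q: then 371 − 2q − 2q = 0, i.e. q = 371/4 = 92.75.

92.75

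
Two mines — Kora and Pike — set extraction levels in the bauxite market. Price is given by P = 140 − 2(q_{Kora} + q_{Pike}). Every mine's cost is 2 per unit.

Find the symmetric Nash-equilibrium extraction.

23

Mine Kora's profit: π = q_{Kora}(140 − 2(q_{Kora} + q_{Pike})) − 2q_{Kora}.
∂π/∂q_{Kora} = 138 − 4q_{Kora} − 2q_{Pike} = 0, so q_{Kora} = 34.5 − 0.5q_{Pike}.
Setting q_{Kora} = q_{Pike} in the reaction function: q_{Kora} = 34.5 − 0.5q_{Kora}, so q_{Kora} = 34.5 / 1.5 = 23.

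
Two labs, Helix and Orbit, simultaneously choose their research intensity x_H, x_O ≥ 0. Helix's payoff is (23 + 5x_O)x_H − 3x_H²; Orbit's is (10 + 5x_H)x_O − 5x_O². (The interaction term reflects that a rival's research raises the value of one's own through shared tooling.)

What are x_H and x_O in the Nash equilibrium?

8, 5

Expanding Helix's payoff: 23x_H + 5x_Ox_H − 3x_H².
∂π/∂x_H = 23 + 5x_O − 6x_H = 0, so x_H = 23/6 + (5/6)x_O.
Likewise for Orbit: x_O = 1 + 0.5x_H.
Plugging x_O into Helix's best response: x_H = 23/6 + (5/6)(1 + 0.5x_H) ⇒ (7/12)x_H = 14/3, so x_H = 8.
Then x_O = 1 + 0.5·8 = 5.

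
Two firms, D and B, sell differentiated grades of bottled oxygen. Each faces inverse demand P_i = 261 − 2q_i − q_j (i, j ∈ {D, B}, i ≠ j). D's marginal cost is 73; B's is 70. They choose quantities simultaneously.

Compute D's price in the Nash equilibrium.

Firm D's profit: π = q_D(261 − 2q_D − q_B) − 73q_D.
∂π/∂q_D = 188 − 4q_D − q_B = 0 ⇒ q_D = 47 − 0.25q_B.
Similarly q_B = 47.75 − 0.25q_D.
Solving the two reaction functions simultaneously: (1 − (−0.25)(−0.25))q_D = 47 − 0.25·47.75, so 0.9375q_D = 35.0625 and q_D = 37.4.
Then q_B = 47.75 − 0.25·37.4 = 38.4.
P_D = 261 − 2·37.4 − 38.4 = 147.8.

147.8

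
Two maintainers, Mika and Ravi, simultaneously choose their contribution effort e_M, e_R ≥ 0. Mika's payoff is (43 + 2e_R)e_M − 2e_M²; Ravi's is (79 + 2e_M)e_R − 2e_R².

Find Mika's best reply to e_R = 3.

Expanding Mika's payoff: 43e_M + 2e_Re_M − 2e_M².
∂π/∂e_M = 43 + 2e_R − 4e_M = 0, so e_M = 10.75 + 0.5e_R.
At e_R = 3: e_M = 10.75 + 0.5·3 = 12.25.

12.25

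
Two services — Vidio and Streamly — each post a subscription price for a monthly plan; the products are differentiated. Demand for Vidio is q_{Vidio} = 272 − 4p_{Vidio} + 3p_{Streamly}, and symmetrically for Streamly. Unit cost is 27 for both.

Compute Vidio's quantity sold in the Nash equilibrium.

196

Vidio's profit: π = (p_{Vidio} − 27)(272 − 4p_{Vidio} + 3p_{Streamly}).
∂π/∂p_{Vidio} = 380 − 8p_{Vidio} + 3p_{Streamly} = 0 ⇒ p_{Vidio} = 47.5 + 0.375p_{Streamly}.
The game is symmetric, so in equilibrium p_{Streamly} = p_{Vidio}: the reaction function gives 0.625p_{Vidio} = 47.5, hence p_{Vidio} = 76.
q_{Vidio} = 272 − 4·76 + 3·76 = 196.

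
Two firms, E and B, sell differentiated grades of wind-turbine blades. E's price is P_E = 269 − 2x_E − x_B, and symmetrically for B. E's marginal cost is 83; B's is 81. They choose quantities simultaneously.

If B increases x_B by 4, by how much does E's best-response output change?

Firm E's profit: π = x_E(269 − 2x_E − x_B) − 83x_E.
∂π/∂x_E = 186 − 4x_E − x_B = 0 ⇒ x_E = 46.5 − 0.25x_B.
The reaction-function slope is −0.25, so a 4-unit rise in x_B moves x_E by −0.25 × 4 = −1. E's best response falls — the actions are strategic substitutes.

-1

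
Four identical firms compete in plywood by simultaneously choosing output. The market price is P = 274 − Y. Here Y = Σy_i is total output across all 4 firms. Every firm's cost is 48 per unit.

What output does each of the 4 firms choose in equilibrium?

A representative firm's profit is π_i = y_i(274 − Y) − 48y_i, with Y = y_i + Σ_{j≠i} y_j.
First-order condition: 226 − 2y_i − Σ_{j≠i} y_j = 0.
Imposing symmetry (y_j = y for all j) turns Σ_{j≠i} y_j into 3y, so 226 = 5y and y = 45.2.

45.2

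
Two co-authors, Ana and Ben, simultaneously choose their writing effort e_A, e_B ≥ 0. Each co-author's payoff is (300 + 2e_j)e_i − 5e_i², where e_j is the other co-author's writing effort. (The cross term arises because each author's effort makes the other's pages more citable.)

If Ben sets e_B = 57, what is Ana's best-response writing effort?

41.4

Ana's payoff is (300 + 2e_B)e_A − 5e_A².
∂π/∂e_A = 300 + 2e_B − 10e_A = 0, so e_A = 30 + 0.2e_B.
At e_B = 57: e_A = 30 + 0.2·57 = 41.4.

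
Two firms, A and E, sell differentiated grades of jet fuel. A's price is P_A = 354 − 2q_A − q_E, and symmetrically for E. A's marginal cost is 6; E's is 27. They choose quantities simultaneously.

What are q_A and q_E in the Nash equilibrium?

71, 64

Firm A's profit: π = q_A(354 − 2q_A − q_E) − 6q_A.
∂π/∂q_A = 348 − 4q_A − q_E = 0 ⇒ q_A = 87 − 0.25q_E.
Similarly q_E = 81.75 − 0.25q_A.
Solving the two reaction functions simultaneously: (1 − (−0.25)(−0.25))q_A = 87 − 0.25·81.75, so 0.9375q_A = 66.5625 and q_A = 71.
Then q_E = 81.75 − 0.25·71 = 64.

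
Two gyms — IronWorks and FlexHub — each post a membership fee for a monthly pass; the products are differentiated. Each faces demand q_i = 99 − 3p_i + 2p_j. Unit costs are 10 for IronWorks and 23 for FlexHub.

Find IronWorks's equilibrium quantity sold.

IronWorks's profit: π = (p_{IronWorks} − 10)(99 − 3p_{IronWorks} + 2p_{FlexHub}).
∂π/∂p_{IronWorks} = 129 − 6p_{IronWorks} + 2p_{FlexHub} = 0 ⇒ p_{IronWorks} = 21.5 + (1/3)p_{FlexHub}.
Similarly p_{FlexHub} = 28 + (1/3)p_{IronWorks}.
Solving the two reaction functions simultaneously: (1 − (1/3)(1/3))p_{IronWorks} = 21.5 + (1/3)·28, so (8/9)p_{IronWorks} = 185/6 and p_{IronWorks} = 34.6875.
Then p_{FlexHub} = 28 + (1/3)·34.6875 = 39.5625.
q_{IronWorks} = 99 − 3·34.6875 + 2·39.5625 = 74.0625.

74.0625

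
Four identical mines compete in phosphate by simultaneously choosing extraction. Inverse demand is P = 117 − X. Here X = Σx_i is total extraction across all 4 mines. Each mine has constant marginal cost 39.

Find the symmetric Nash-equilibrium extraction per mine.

15.6

A representative mine's profit is π_i = x_i(117 − X) − 39x_i, with X = x_i + Σ_{j≠i} x_j.
First-order condition: 78 − 2x_i − Σ_{j≠i} x_j = 0.
In a symmetric equilibrium every mine chooses the same x, so Σ_{j≠i} x_j = 3x. The condition becomes 78 − 5x = 0, giving x = 78/5 = 15.6.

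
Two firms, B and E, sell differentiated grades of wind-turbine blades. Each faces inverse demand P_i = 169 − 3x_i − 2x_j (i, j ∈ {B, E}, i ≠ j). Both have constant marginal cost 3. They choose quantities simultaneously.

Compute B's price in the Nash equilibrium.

Firm B's profit: π = x_B(169 − 3x_B − 2x_E) − 3x_B.
∂π/∂x_B = 166 − 6x_B − 2x_E = 0 ⇒ x_B = 83/3 − (1/3)x_E.
The game is symmetric, so in equilibrium x_E = x_B: the reaction function gives (4/3)x_B = 83/3, hence x_B = 20.75.
P_B = 169 − 3·20.75 − 2·20.75 = 65.25.

65.25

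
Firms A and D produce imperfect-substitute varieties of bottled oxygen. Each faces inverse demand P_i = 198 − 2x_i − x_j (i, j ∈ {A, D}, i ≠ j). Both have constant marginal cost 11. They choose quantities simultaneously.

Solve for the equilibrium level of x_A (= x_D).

Firm A's profit: π = x_A(198 − 2x_A − x_D) − 11x_A.
∂π/∂x_A = 187 − 4x_A − x_D = 0 ⇒ x_A = 46.75 − 0.25x_D.
By symmetry x_D = x_A; substituting into the reaction function, 1.25x_A = 46.75 and x_A = 37.4.

37.4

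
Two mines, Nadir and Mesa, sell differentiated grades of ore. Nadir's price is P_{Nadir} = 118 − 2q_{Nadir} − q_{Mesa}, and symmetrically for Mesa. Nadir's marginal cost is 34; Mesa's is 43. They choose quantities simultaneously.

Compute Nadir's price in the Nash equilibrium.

Mine Nadir's profit: π = q_{Nadir}(118 − 2q_{Nadir} − q_{Mesa}) − 34q_{Nadir}.
∂π/∂q_{Nadir} = 84 − 4q_{Nadir} − q_{Mesa} = 0 ⇒ q_{Nadir} = 21 − 0.25q_{Mesa}.
Similarly q_{Mesa} = 18.75 − 0.25q_{Nadir}.
Substituting the second reaction function into the first: q_{Nadir} = 21 − 0.25(18.75 − 0.25q_{Nadir}), which gives 0.9375q_{Nadir} = 16.3125 ⇒ q_{Nadir} = 17.4.
Then q_{Mesa} = 18.75 − 0.25·17.4 = 14.4.
P_{Nadir} = 118 − 2·17.4 − 14.4 = 68.8.

68.8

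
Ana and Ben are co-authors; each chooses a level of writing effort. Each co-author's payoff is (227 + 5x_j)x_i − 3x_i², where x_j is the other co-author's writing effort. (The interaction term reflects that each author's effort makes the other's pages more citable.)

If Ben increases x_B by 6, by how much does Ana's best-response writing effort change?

5

Ana's payoff is (227 + 5x_B)x_A − 3x_A².
∂π/∂x_A = 227 + 5x_B − 6x_A = 0, so x_A = 227/6 + (5/6)x_B.
The reaction-function slope is 5/6, so a 6-unit rise in x_B moves x_A by 5/6 × 6 = 5. Ana's best response rises — the actions are strategic complements.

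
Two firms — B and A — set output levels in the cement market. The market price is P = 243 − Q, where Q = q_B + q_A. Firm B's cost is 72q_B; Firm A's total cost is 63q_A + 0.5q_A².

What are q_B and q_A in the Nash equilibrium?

66.6, 37.8

Firm B's profit: π = q_B(243 − (q_B + q_A)) − 72q_B.
∂π/∂q_B = 171 − 2q_B − q_A = 0, so q_B = 85.5 − 0.5q_A.
For A: ∂π/∂q_A = 180 − 3q_A − q_B = 0 ⇒ q_A = 60 − (1/3)q_B.
Substituting the second reaction function into the first: q_B = 85.5 − 0.5(60 − (1/3)q_B), which gives (5/6)q_B = 55.5 ⇒ q_B = 66.6.
Then q_A = 60 − (1/3)·66.6 = 37.8.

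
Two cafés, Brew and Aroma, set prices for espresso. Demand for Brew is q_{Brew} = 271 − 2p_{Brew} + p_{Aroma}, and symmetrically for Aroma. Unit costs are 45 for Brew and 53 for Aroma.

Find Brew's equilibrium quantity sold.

152.8

Brew's profit: π = (p_{Brew} − 45)(271 − 2p_{Brew} + p_{Aroma}).
∂π/∂p_{Brew} = 361 − 4p_{Brew} + p_{Aroma} = 0 ⇒ p_{Brew} = 90.25 + 0.25p_{Aroma}.
Similarly p_{Aroma} = 94.25 + 0.25p_{Brew}.
Plugging p_{Aroma} into Brew's best response: p_{Brew} = 90.25 + 0.25(94.25 + 0.25p_{Brew}) ⇒ 0.9375p_{Brew} = 113.8125, so p_{Brew} = 121.4.
Then p_{Aroma} = 94.25 + 0.25·121.4 = 124.6.
q_{Brew} = 271 − 2·121.4 + 124.6 = 152.8.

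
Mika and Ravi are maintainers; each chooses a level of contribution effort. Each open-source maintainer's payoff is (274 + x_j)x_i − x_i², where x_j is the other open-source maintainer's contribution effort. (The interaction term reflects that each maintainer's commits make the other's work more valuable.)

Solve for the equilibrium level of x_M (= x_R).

Mika's payoff is (274 + x_R)x_M − x_M².
∂π/∂x_M = 274 + x_R − 2x_M = 0, so x_M = 137 + 0.5x_R.
By symmetry x_R = x_M; substituting into the reaction function, 0.5x_M = 137 and x_M = 274.

274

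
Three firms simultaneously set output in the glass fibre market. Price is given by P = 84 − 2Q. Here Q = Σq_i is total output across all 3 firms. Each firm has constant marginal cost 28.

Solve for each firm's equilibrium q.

A representative firm's profit is π_i = q_i(84 − 2Q) − 28q_i, with Q = q_i + Σ_{j≠i} q_j.
First-order condition: 56 − 4q_i − 2Σ_{j≠i} q_j = 0.
Imposing symmetry (q_j = q for all j) turns Σ_{j≠i} q_j into 2q, so 56 = 8q and q = 7.

7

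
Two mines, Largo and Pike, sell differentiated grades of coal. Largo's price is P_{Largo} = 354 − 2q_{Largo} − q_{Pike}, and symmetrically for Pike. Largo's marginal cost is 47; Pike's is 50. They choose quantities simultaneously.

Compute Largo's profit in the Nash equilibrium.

7589.12

Mine Largo's profit: π = q_{Largo}(354 − 2q_{Largo} − q_{Pike}) − 47q_{Largo}.
∂π/∂q_{Largo} = 307 − 4q_{Largo} − q_{Pike} = 0 ⇒ q_{Largo} = 76.75 − 0.25q_{Pike}.
Similarly q_{Pike} = 76 − 0.25q_{Largo}.
Plugging q_{Pike} into Largo's best response: q_{Largo} = 76.75 − 0.25(76 − 0.25q_{Largo}) ⇒ 0.9375q_{Largo} = 57.75, so q_{Largo} = 61.6.
Then q_{Pike} = 76 − 0.25·61.6 = 60.6.
P_{Largo} = 354 − 2·61.6 − 60.6 = 170.2.
Profit = (170.2 − 47)·61.6 = 7589.12.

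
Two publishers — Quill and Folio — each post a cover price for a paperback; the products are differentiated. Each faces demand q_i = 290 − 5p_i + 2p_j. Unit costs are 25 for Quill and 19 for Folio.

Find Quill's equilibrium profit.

3445.3125

Quill's profit: π = (p_{Quill} − 25)(290 − 5p_{Quill} + 2p_{Folio}).
∂π/∂p_{Quill} = 415 − 10p_{Quill} + 2p_{Folio} = 0 ⇒ p_{Quill} = 41.5 + 0.2p_{Folio}.
Similarly p_{Folio} = 38.5 + 0.2p_{Quill}.
Solving the two reaction functions simultaneously: (1 − (0.2)(0.2))p_{Quill} = 41.5 + 0.2·38.5, so 0.96p_{Quill} = 49.2 and p_{Quill} = 51.25.
Then p_{Folio} = 38.5 + 0.2·51.25 = 48.75.
q_{Quill} = 290 − 5·51.25 + 2·48.75 = 131.25.
Profit = (51.25 − 25)·131.25 = 3445.3125.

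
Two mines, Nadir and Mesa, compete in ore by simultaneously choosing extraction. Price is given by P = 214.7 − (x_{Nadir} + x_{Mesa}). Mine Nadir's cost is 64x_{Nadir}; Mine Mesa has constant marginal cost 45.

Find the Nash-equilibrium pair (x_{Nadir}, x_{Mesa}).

43.9, 62.9

Mine Nadir's profit: π = x_{Nadir}(214.7 − (x_{Nadir} + x_{Mesa})) − 64x_{Nadir}.
∂π/∂x_{Nadir} = 150.7 − 2x_{Nadir} − x_{Mesa} = 0, so x_{Nadir} = 75.35 − 0.5x_{Mesa}.
By the same steps for Mesa: x_{Mesa} = 84.85 − 0.5x_{Nadir}.
Solving the two reaction functions simultaneously: (1 − (−0.5)(−0.5))x_{Nadir} = 75.35 − 0.5·84.85, so 0.75x_{Nadir} = 32.925 and x_{Nadir} = 43.9.
Then x_{Mesa} = 84.85 − 0.5·43.9 = 62.9.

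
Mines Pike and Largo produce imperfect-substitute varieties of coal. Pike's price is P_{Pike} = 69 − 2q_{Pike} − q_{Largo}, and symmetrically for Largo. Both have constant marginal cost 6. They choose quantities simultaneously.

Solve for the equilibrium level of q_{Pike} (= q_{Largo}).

12.6

Mine Pike's profit: π = q_{Pike}(69 − 2q_{Pike} − q_{Largo}) − 6q_{Pike}.
∂π/∂q_{Pike} = 63 − 4q_{Pike} − q_{Largo} = 0 ⇒ q_{Pike} = 15.75 − 0.25q_{Largo}.
Setting q_{Pike} = q_{Largo} in the reaction function: q_{Pike} = 15.75 − 0.25q_{Pike}, so q_{Pike} = 15.75 / 1.25 = 12.6.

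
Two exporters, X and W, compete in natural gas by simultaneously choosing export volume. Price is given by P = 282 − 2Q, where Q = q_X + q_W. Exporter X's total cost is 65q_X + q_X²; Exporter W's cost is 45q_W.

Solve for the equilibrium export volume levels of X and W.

19.7, 49.4

Exporter X's profit: π = q_X(282 − 2(q_X + q_W)) − 65q_X − q_X².
∂π/∂q_X = 217 − 6q_X − 2q_W = 0, so q_X = 217/6 − (1/3)q_W.
For W: ∂π/∂q_W = 237 − 4q_W − 2q_X = 0 ⇒ q_W = 59.25 − 0.5q_X.
Solving the two reaction functions simultaneously: (1 − (−1/3)(−0.5))q_X = 217/6 − (1/3)·59.25, so (5/6)q_X = 197/12 and q_X = 19.7.
Then q_W = 59.25 − 0.5·19.7 = 49.4.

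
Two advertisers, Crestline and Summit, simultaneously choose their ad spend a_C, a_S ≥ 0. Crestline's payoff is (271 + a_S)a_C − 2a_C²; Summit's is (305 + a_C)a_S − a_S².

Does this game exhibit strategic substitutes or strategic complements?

Expanding Crestline's payoff: 271a_C + a_Sa_C − 2a_C².
∂π/∂a_C = 271 + a_S − 4a_C = 0, so a_C = 67.75 + 0.25a_S.
The best-response slope da_C/da_S = 0.25 > 0: the reaction function is upward-sloping, so the choices are strategic complements.

strategic complements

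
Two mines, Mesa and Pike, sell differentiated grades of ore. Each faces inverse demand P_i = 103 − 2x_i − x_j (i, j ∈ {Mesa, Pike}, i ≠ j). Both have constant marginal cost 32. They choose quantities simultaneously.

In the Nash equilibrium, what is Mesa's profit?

403.28

Mine Mesa's profit: π = x_{Mesa}(103 − 2x_{Mesa} − x_{Pike}) − 32x_{Mesa}.
∂π/∂x_{Mesa} = 71 − 4x_{Mesa} − x_{Pike} = 0 ⇒ x_{Mesa} = 17.75 − 0.25x_{Pike}.
By symmetry x_{Pike} = x_{Mesa}; substituting into the reaction function, 1.25x_{Mesa} = 17.75 and x_{Mesa} = 14.2.
P_{Mesa} = 103 − 2·14.2 − 14.2 = 60.4.
Profit = (60.4 − 32)·14.2 = 403.28.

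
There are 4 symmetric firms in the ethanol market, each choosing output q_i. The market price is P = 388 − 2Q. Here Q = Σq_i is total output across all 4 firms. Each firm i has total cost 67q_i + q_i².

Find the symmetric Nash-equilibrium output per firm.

26.75

A representative firm's profit is π_i = q_i(388 − 2Q) − 67q_i − q_i², with Q = q_i + Σ_{j≠i} q_j.
First-order condition: 321 − 6q_i − 2Σ_{j≠i} q_j = 0.
In a symmetric equilibrium every firm chooses the same q, so Σ_{j≠i} q_j = 3q. The condition becomes 321 − 12q = 0, giving q = 321/12 = 26.75.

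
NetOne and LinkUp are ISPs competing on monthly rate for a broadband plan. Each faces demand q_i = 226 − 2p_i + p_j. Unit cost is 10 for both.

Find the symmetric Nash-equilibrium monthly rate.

NetOne's profit: π = (p_{NetOne} − 10)(226 − 2p_{NetOne} + p_{LinkUp}).
∂π/∂p_{NetOne} = 246 − 4p_{NetOne} + p_{LinkUp} = 0 ⇒ p_{NetOne} = 61.5 + 0.25p_{LinkUp}.
Setting p_{NetOne} = p_{LinkUp} in the reaction function: p_{NetOne} = 61.5 + 0.25p_{NetOne}, so p_{NetOne} = 61.5 / 0.75 = 82.

82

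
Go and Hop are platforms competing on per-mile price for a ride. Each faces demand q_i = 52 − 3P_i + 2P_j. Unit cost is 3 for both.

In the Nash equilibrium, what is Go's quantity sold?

36.75

Go's profit: π = (P_{Go} − 3)(52 − 3P_{Go} + 2P_{Hop}).
∂π/∂P_{Go} = 61 − 6P_{Go} + 2P_{Hop} = 0 ⇒ P_{Go} = 61/6 + (1/3)P_{Hop}.
Setting P_{Go} = P_{Hop} in the reaction function: P_{Go} = 61/6 + (1/3)P_{Go}, so P_{Go} = (61/6) / (2/3) = 15.25.
q_{Go} = 52 − 3·15.25 + 2·15.25 = 36.75.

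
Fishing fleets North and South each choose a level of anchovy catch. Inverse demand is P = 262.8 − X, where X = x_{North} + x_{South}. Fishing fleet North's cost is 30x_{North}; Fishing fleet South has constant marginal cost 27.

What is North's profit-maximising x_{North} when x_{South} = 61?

Fishing fleet North's profit: π = x_{North}(262.8 − (x_{North} + x_{South})) − 30x_{North}.
∂π/∂x_{North} = 232.8 − 2x_{North} − x_{South} = 0, so x_{North} = 116.4 − 0.5x_{South}.
At x_{South} = 61: x_{North} = 116.4 − 0.5·61 = 85.9.

85.9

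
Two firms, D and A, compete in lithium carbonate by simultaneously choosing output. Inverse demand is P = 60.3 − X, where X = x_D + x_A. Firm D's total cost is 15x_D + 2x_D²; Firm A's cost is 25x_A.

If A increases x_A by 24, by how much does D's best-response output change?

Firm D's profit: π = x_D(60.3 − (x_D + x_A)) − 15x_D − 2x_D².
∂π/∂x_D = 45.3 − 6x_D − x_A = 0, so x_D = 7.55 − (1/6)x_A.
The reaction-function slope is −1/6, so a 24-unit rise in x_A moves x_D by −1/6 × 24 = −4. D's best response falls — the actions are strategic substitutes.

-4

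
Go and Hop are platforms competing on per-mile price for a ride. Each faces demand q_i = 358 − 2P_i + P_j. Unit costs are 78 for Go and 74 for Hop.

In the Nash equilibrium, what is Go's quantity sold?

Go's profit: π = (P_{Go} − 78)(358 − 2P_{Go} + P_{Hop}).
∂π/∂P_{Go} = 514 − 4P_{Go} + P_{Hop} = 0 ⇒ P_{Go} = 128.5 + 0.25P_{Hop}.
Similarly P_{Hop} = 126.5 + 0.25P_{Go}.
Plugging P_{Hop} into Go's best response: P_{Go} = 128.5 + 0.25(126.5 + 0.25P_{Go}) ⇒ 0.9375P_{Go} = 160.125, so P_{Go} = 170.8.
Then P_{Hop} = 126.5 + 0.25·170.8 = 169.2.
q_{Go} = 358 − 2·170.8 + 169.2 = 185.6.

185.6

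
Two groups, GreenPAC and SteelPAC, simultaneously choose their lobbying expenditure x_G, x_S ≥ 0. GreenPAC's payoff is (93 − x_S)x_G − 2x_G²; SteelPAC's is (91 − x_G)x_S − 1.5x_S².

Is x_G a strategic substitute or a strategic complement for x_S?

strategic substitutes

Expanding GreenPAC's payoff: 93x_G − x_Sx_G − 2x_G².
∂π/∂x_G = 93 − x_S − 4x_G = 0, so x_G = 23.25 − 0.25x_S.
The best-response slope dx_G/dx_S = −0.25 < 0: the reaction function is downward-sloping, so the choices are strategic substitutes.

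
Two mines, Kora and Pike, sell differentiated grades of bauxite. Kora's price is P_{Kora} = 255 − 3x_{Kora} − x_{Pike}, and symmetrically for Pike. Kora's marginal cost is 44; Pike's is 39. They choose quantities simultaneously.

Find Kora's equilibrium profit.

Mine Kora's profit: π = x_{Kora}(255 − 3x_{Kora} − x_{Pike}) − 44x_{Kora}.
∂π/∂x_{Kora} = 211 − 6x_{Kora} − x_{Pike} = 0 ⇒ x_{Kora} = 211/6 − (1/6)x_{Pike}.
Similarly x_{Pike} = 36 − (1/6)x_{Kora}.
Substituting the second reaction function into the first: x_{Kora} = 211/6 − (1/6)(36 − (1/6)x_{Kora}), which gives (35/36)x_{Kora} = 175/6 ⇒ x_{Kora} = 30.
Then x_{Pike} = 36 − (1/6)·30 = 31.
P_{Kora} = 255 − 3·30 − 31 = 134.
Profit = (134 − 44)·30 = 2700.

2700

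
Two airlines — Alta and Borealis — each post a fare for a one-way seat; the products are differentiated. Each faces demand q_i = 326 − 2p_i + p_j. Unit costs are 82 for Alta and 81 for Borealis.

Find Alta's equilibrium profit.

Alta's profit: π = (p_{Alta} − 82)(326 − 2p_{Alta} + p_{Borealis}).
∂π/∂p_{Alta} = 490 − 4p_{Alta} + p_{Borealis} = 0 ⇒ p_{Alta} = 122.5 + 0.25p_{Borealis}.
Similarly p_{Borealis} = 122 + 0.25p_{Alta}.
Plugging p_{Borealis} into Alta's best response: p_{Alta} = 122.5 + 0.25(122 + 0.25p_{Alta}) ⇒ 0.9375p_{Alta} = 153, so p_{Alta} = 163.2.
Then p_{Borealis} = 122 + 0.25·163.2 = 162.8.
q_{Alta} = 326 − 2·163.2 + 162.8 = 162.4.
Profit = (163.2 − 82)·162.4 = 13186.88.

13186.88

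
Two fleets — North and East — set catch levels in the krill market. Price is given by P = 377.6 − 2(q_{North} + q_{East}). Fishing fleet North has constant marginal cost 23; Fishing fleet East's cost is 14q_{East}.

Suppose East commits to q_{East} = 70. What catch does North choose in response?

Fishing fleet North's profit: π = q_{North}(377.6 − 2(q_{North} + q_{East})) − 23q_{North}.
∂π/∂q_{North} = 354.6 − 4q_{North} − 2q_{East} = 0, so q_{North} = 88.65 − 0.5q_{East}.
At q_{East} = 70: q_{North} = 88.65 − 0.5·70 = 53.65.

53.65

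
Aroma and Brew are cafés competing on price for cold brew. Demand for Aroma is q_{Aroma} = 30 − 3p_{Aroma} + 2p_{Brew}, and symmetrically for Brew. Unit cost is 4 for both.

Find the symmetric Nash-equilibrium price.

Aroma's profit: π = (p_{Aroma} − 4)(30 − 3p_{Aroma} + 2p_{Brew}).
∂π/∂p_{Aroma} = 42 − 6p_{Aroma} + 2p_{Brew} = 0 ⇒ p_{Aroma} = 7 + (1/3)p_{Brew}.
Setting p_{Aroma} = p_{Brew} in the reaction function: p_{Aroma} = 7 + (1/3)p_{Aroma}, so p_{Aroma} = 7 / (2/3) = 10.5.

10.5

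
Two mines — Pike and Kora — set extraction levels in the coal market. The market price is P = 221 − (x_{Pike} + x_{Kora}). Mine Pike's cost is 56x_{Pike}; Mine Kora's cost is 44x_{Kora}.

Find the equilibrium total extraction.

114

Mine Pike's profit: π = x_{Pike}(221 − (x_{Pike} + x_{Kora})) − 56x_{Pike}.
∂π/∂x_{Pike} = 165 − 2x_{Pike} − x_{Kora} = 0, so x_{Pike} = 82.5 − 0.5x_{Kora}.
By the same steps for Kora: x_{Kora} = 88.5 − 0.5x_{Pike}.
Plugging x_{Kora} into Pike's best response: x_{Pike} = 82.5 − 0.5(88.5 − 0.5x_{Pike}) ⇒ 0.75x_{Pike} = 38.25, so x_{Pike} = 51.
Then x_{Kora} = 88.5 − 0.5·51 = 63.
Total extraction: 51 + 63 = 114.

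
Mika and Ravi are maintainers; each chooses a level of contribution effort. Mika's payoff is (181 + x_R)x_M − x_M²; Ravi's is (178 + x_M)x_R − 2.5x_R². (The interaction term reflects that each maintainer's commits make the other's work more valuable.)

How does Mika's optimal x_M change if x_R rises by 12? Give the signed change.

6

Expanding Mika's payoff: 181x_M + x_Rx_M − x_M².
∂π/∂x_M = 181 + x_R − 2x_M = 0, so x_M = 90.5 + 0.5x_R.
The reaction-function slope is 0.5, so a 12-unit rise in x_R moves x_M by 0.5 × 12 = 6. Mika's best response rises — the actions are strategic complements.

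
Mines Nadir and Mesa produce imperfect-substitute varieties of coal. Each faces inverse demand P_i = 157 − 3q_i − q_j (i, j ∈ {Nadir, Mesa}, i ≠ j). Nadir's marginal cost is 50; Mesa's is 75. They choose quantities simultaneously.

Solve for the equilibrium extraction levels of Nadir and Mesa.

16, 11

Mine Nadir's profit: π = q_{Nadir}(157 − 3q_{Nadir} − q_{Mesa}) − 50q_{Nadir}.
∂π/∂q_{Nadir} = 107 − 6q_{Nadir} − q_{Mesa} = 0 ⇒ q_{Nadir} = 107/6 − (1/6)q_{Mesa}.
Similarly q_{Mesa} = 41/3 − (1/6)q_{Nadir}.
Plugging q_{Mesa} into Nadir's best response: q_{Nadir} = 107/6 − (1/6)(41/3 − (1/6)q_{Nadir}) ⇒ (35/36)q_{Nadir} = 140/9, so q_{Nadir} = 16.
Then q_{Mesa} = 41/3 − (1/6)·16 = 11.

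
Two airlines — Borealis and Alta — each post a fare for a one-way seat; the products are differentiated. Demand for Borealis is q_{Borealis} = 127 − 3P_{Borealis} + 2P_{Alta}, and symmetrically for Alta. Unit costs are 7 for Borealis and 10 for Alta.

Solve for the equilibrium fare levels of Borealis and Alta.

Borealis's profit: π = (P_{Borealis} − 7)(127 − 3P_{Borealis} + 2P_{Alta}).
∂π/∂P_{Borealis} = 148 − 6P_{Borealis} + 2P_{Alta} = 0 ⇒ P_{Borealis} = 74/3 + (1/3)P_{Alta}.
Similarly P_{Alta} = 157/6 + (1/3)P_{Borealis}.
Substituting the second reaction function into the first: P_{Borealis} = 74/3 + (1/3)(157/6 + (1/3)P_{Borealis}), which gives (8/9)P_{Borealis} = 601/18 ⇒ P_{Borealis} = 37.5625.
Then P_{Alta} = 157/6 + (1/3)·37.5625 = 38.6875.

37.5625, 38.6875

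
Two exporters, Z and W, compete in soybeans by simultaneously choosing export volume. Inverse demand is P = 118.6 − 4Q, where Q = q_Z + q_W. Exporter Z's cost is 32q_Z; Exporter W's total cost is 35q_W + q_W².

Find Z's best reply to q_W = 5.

Exporter Z's profit: π = q_Z(118.6 − 4(q_Z + q_W)) − 32q_Z.
∂π/∂q_Z = 86.6 − 8q_Z − 4q_W = 0, so q_Z = 10.825 − 0.5q_W.
At q_W = 5: q_Z = 10.825 − 0.5·5 = 8.325.

8.325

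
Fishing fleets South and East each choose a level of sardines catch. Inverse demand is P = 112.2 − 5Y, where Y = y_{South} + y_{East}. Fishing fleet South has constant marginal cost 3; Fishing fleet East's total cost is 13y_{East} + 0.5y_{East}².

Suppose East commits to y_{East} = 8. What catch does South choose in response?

Fishing fleet South's profit: π = y_{South}(112.2 − 5(y_{South} + y_{East})) − 3y_{South}.
∂π/∂y_{South} = 109.2 − 10y_{South} − 5y_{East} = 0, so y_{South} = 10.92 − 0.5y_{East}.
At y_{East} = 8: y_{South} = 10.92 − 0.5·8 = 6.92.

6.92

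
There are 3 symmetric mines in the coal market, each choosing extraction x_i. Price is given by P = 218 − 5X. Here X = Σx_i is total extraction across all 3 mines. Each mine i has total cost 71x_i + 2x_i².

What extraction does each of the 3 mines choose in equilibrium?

A representative mine's profit is π_i = x_i(218 − 5X) − 71x_i − 2x_i², with X = x_i + Σ_{j≠i} x_j.
First-order condition: 147 − 14x_i − 5Σ_{j≠i} x_j = 0.
Imposing symmetry (x_j = x for all j) turns Σ_{j≠i} x_j into 2x, so 147 = 24x and x = 6.125.

6.125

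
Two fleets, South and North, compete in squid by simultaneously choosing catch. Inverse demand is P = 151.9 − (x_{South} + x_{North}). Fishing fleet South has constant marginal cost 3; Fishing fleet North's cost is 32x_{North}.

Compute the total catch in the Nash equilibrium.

89.6

Fishing fleet South's profit: π = x_{South}(151.9 − (x_{South} + x_{North})) − 3x_{South}.
∂π/∂x_{South} = 148.9 − 2x_{South} − x_{North} = 0, so x_{South} = 74.45 − 0.5x_{North}.
By the same steps for North: x_{North} = 59.95 − 0.5x_{South}.
Substituting the second reaction function into the first: x_{South} = 74.45 − 0.5(59.95 − 0.5x_{South}), which gives 0.75x_{South} = 44.475 ⇒ x_{South} = 59.3.
Then x_{North} = 59.95 − 0.5·59.3 = 30.3.
Total catch: 59.3 + 30.3 = 89.6.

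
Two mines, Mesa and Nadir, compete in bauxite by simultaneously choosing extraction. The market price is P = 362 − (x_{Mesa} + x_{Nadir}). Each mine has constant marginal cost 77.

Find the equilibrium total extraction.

Mine Mesa's profit: π = x_{Mesa}(362 − (x_{Mesa} + x_{Nadir})) − 77x_{Mesa}.
∂π/∂x_{Mesa} = 285 − 2x_{Mesa} − x_{Nadir} = 0, so x_{Mesa} = 142.5 − 0.5x_{Nadir}.
The game is symmetric, so in equilibrium x_{Nadir} = x_{Mesa}: the reaction function gives 1.5x_{Mesa} = 142.5, hence x_{Mesa} = 95.
Total extraction: 95 + 95 = 190.

190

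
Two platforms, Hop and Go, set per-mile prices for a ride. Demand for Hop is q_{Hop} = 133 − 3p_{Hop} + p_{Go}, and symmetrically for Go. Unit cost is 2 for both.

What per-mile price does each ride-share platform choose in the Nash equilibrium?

27.8

Hop's profit: π = (p_{Hop} − 2)(133 − 3p_{Hop} + p_{Go}).
∂π/∂p_{Hop} = 139 − 6p_{Hop} + p_{Go} = 0 ⇒ p_{Hop} = 139/6 + (1/6)p_{Go}.
By symmetry p_{Go} = p_{Hop}; substituting into the reaction function, (5/6)p_{Hop} = 139/6 and p_{Hop} = 27.8.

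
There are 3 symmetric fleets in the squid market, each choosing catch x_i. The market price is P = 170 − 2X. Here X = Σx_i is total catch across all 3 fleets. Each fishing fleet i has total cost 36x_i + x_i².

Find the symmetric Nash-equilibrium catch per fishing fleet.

13.4

A representative fishing fleet's profit is π_i = x_i(170 − 2X) − 36x_i − x_i², with X = x_i + Σ_{j≠i} x_j.
First-order condition: 134 − 6x_i − 2Σ_{j≠i} x_j = 0.
In a symmetric equilibrium every fishing fleet chooses the same x, so Σ_{j≠i} x_j = 2x. The condition becomes 134 − 10x = 0, giving x = 134/10 = 13.4.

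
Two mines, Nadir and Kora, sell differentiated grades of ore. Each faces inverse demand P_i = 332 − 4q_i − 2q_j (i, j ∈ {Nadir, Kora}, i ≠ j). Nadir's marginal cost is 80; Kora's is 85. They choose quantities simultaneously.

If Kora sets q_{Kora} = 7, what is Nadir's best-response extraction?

Mine Nadir's profit: π = q_{Nadir}(332 − 4q_{Nadir} − 2q_{Kora}) − 80q_{Nadir}.
∂π/∂q_{Nadir} = 252 − 8q_{Nadir} − 2q_{Kora} = 0 ⇒ q_{Nadir} = 31.5 − 0.25q_{Kora}.
At q_{Kora} = 7: q_{Nadir} = 31.5 − 0.25·7 = 29.75.

29.75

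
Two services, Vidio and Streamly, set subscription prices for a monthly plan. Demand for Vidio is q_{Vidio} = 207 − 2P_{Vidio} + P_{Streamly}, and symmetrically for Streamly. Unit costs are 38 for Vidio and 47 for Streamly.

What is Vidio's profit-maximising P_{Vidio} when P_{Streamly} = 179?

115.5

Vidio's profit: π = (P_{Vidio} − 38)(207 − 2P_{Vidio} + P_{Streamly}).
∂π/∂P_{Vidio} = 283 − 4P_{Vidio} + P_{Streamly} = 0 ⇒ P_{Vidio} = 70.75 + 0.25P_{Streamly}.
At P_{Streamly} = 179: P_{Vidio} = 70.75 + 0.25·179 = 115.5.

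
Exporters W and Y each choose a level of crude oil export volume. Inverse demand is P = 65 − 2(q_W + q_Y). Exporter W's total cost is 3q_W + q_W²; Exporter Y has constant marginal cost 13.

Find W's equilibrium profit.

155.52

Exporter W's profit: π = q_W(65 − 2(q_W + q_Y)) − 3q_W − q_W².
∂π/∂q_W = 62 − 6q_W − 2q_Y = 0, so q_W = 31/3 − (1/3)q_Y.
For Y: ∂π/∂q_Y = 52 − 4q_Y − 2q_W = 0 ⇒ q_Y = 13 − 0.5q_W.
Substituting the second reaction function into the first: q_W = 31/3 − (1/3)(13 − 0.5q_W), which gives (5/6)q_W = 6 ⇒ q_W = 7.2.
Then q_Y = 13 − 0.5·7.2 = 9.4.
Price P = 65 − 2·16.6 = 31.8.
W's profit: (31.8 − 3)·7.2 − (7.2)² = 155.52.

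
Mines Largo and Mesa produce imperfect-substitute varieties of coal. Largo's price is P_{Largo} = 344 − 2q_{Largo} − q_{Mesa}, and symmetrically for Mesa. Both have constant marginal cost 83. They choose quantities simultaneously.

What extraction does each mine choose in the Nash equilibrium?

52.2

Mine Largo's profit: π = q_{Largo}(344 − 2q_{Largo} − q_{Mesa}) − 83q_{Largo}.
∂π/∂q_{Largo} = 261 − 4q_{Largo} − q_{Mesa} = 0 ⇒ q_{Largo} = 65.25 − 0.25q_{Mesa}.
The game is symmetric, so in equilibrium q_{Mesa} = q_{Largo}: the reaction function gives 1.25q_{Largo} = 65.25, hence q_{Largo} = 52.2.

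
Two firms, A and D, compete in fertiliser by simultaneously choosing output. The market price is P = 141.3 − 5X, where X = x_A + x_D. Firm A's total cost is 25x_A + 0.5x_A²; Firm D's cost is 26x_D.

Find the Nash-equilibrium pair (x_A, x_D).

Firm A's profit: π = x_A(141.3 − 5(x_A + x_D)) − 25x_A − 0.5x_A².
∂π/∂x_A = 116.3 − 11x_A − 5x_D = 0, so x_A = 1163/110 − (5/11)x_D.
For D: ∂π/∂x_D = 115.3 − 10x_D − 5x_A = 0 ⇒ x_D = 11.53 − 0.5x_A.
Plugging x_D into A's best response: x_A = 1163/110 − (5/11)(11.53 − 0.5x_A) ⇒ (17/22)x_A = 1173/220, so x_A = 6.9.
Then x_D = 11.53 − 0.5·6.9 = 8.08.

6.9, 8.08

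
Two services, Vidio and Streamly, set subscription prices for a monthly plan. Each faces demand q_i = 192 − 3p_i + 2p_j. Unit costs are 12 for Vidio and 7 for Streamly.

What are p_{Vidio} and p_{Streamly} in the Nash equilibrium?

Vidio's profit: π = (p_{Vidio} − 12)(192 − 3p_{Vidio} + 2p_{Streamly}).
∂π/∂p_{Vidio} = 228 − 6p_{Vidio} + 2p_{Streamly} = 0 ⇒ p_{Vidio} = 38 + (1/3)p_{Streamly}.
Similarly p_{Streamly} = 35.5 + (1/3)p_{Vidio}.
Substituting the second reaction function into the first: p_{Vidio} = 38 + (1/3)(35.5 + (1/3)p_{Vidio}), which gives (8/9)p_{Vidio} = 299/6 ⇒ p_{Vidio} = 56.0625.
Then p_{Streamly} = 35.5 + (1/3)·56.0625 = 54.1875.

56.0625, 54.1875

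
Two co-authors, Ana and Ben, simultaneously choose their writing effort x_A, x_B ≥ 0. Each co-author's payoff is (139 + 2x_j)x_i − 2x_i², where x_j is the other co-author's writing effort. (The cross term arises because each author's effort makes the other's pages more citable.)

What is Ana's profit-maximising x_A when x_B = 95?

Ana's payoff is (139 + 2x_B)x_A − 2x_A².
∂π/∂x_A = 139 + 2x_B − 4x_A = 0, so x_A = 34.75 + 0.5x_B.
At x_B = 95: x_A = 34.75 + 0.5·95 = 82.25.

82.25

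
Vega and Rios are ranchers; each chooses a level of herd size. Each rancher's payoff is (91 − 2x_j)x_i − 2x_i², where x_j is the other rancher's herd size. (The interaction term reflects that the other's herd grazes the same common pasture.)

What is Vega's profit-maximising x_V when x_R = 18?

13.75

Vega's payoff is (91 − 2x_R)x_V − 2x_V².
∂π/∂x_V = 91 − 2x_R − 4x_V = 0, so x_V = 22.75 − 0.5x_R.
At x_R = 18: x_V = 22.75 − 0.5·18 = 13.75.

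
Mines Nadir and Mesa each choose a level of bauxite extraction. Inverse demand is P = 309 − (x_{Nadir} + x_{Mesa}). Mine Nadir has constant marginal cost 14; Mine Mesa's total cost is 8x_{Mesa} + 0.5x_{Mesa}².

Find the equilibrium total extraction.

Mine Nadir's profit: π = x_{Nadir}(309 − (x_{Nadir} + x_{Mesa})) − 14x_{Nadir}.
∂π/∂x_{Nadir} = 295 − 2x_{Nadir} − x_{Mesa} = 0, so x_{Nadir} = 147.5 − 0.5x_{Mesa}.
For Mesa: ∂π/∂x_{Mesa} = 301 − 3x_{Mesa} − x_{Nadir} = 0 ⇒ x_{Mesa} = 301/3 − (1/3)x_{Nadir}.
Substituting the second reaction function into the first: x_{Nadir} = 147.5 − 0.5(301/3 − (1/3)x_{Nadir}), which gives (5/6)x_{Nadir} = 292/3 ⇒ x_{Nadir} = 116.8.
Then x_{Mesa} = 301/3 − (1/3)·116.8 = 61.4.
Total extraction: 116.8 + 61.4 = 178.2.

178.2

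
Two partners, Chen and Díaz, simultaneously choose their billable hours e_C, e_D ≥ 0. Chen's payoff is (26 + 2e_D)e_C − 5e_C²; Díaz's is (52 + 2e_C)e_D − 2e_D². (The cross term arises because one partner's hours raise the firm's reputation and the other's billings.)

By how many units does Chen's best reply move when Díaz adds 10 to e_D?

2

Expanding Chen's payoff: 26e_C + 2e_De_C − 5e_C².
∂π/∂e_C = 26 + 2e_D − 10e_C = 0, so e_C = 2.6 + 0.2e_D.
The reaction-function slope is 0.2, so a 10-unit rise in e_D moves e_C by 0.2 × 10 = 2. Chen's best response rises — the actions are strategic complements.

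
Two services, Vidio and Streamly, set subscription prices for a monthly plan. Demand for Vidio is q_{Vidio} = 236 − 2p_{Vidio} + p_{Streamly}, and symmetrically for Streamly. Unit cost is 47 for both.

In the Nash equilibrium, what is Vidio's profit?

7938

Vidio's profit: π = (p_{Vidio} − 47)(236 − 2p_{Vidio} + p_{Streamly}).
∂π/∂p_{Vidio} = 330 − 4p_{Vidio} + p_{Streamly} = 0 ⇒ p_{Vidio} = 82.5 + 0.25p_{Streamly}.
By symmetry p_{Streamly} = p_{Vidio}; substituting into the reaction function, 0.75p_{Vidio} = 82.5 and p_{Vidio} = 110.
q_{Vidio} = 236 − 2·110 + 110 = 126.
Profit = (110 − 47)·126 = 7938.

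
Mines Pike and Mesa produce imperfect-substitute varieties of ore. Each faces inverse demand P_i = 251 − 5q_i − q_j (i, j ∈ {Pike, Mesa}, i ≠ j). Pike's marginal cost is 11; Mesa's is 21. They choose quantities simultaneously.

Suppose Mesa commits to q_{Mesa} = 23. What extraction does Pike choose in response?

21.7

Mine Pike's profit: π = q_{Pike}(251 − 5q_{Pike} − q_{Mesa}) − 11q_{Pike}.
∂π/∂q_{Pike} = 240 − 10q_{Pike} − q_{Mesa} = 0 ⇒ q_{Pike} = 24 − 0.1q_{Mesa}.
At q_{Mesa} = 23: q_{Pike} = 24 − 0.1·23 = 21.7.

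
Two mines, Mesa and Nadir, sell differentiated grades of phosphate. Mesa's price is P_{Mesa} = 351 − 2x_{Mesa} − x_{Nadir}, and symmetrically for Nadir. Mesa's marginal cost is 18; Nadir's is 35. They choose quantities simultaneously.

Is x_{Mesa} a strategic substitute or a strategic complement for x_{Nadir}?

strategic substitutes

Mine Mesa's profit: π = x_{Mesa}(351 − 2x_{Mesa} − x_{Nadir}) − 18x_{Mesa}.
∂π/∂x_{Mesa} = 333 − 4x_{Mesa} − x_{Nadir} = 0 ⇒ x_{Mesa} = 83.25 − 0.25x_{Nadir}.
The best-response slope dx_{Mesa}/dx_{Nadir} = −0.25 < 0: the reaction function is downward-sloping, so the choices are strategic substitutes.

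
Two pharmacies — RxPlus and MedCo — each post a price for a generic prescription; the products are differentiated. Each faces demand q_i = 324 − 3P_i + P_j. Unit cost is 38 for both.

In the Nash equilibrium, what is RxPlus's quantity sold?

148.8

RxPlus's profit: π = (P_{RxPlus} − 38)(324 − 3P_{RxPlus} + P_{MedCo}).
∂π/∂P_{RxPlus} = 438 − 6P_{RxPlus} + P_{MedCo} = 0 ⇒ P_{RxPlus} = 73 + (1/6)P_{MedCo}.
By symmetry P_{MedCo} = P_{RxPlus}; substituting into the reaction function, (5/6)P_{RxPlus} = 73 and P_{RxPlus} = 87.6.
q_{RxPlus} = 324 − 3·87.6 + 87.6 = 148.8.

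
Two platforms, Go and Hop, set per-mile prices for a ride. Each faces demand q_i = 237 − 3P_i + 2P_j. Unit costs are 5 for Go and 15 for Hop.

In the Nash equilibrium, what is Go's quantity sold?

179.625

Go's profit: π = (P_{Go} − 5)(237 − 3P_{Go} + 2P_{Hop}).
∂π/∂P_{Go} = 252 − 6P_{Go} + 2P_{Hop} = 0 ⇒ P_{Go} = 42 + (1/3)P_{Hop}.
Similarly P_{Hop} = 47 + (1/3)P_{Go}.
Plugging P_{Hop} into Go's best response: P_{Go} = 42 + (1/3)(47 + (1/3)P_{Go}) ⇒ (8/9)P_{Go} = 173/3, so P_{Go} = 64.875.
Then P_{Hop} = 47 + (1/3)·64.875 = 68.625.
q_{Go} = 237 − 3·64.875 + 2·68.625 = 179.625.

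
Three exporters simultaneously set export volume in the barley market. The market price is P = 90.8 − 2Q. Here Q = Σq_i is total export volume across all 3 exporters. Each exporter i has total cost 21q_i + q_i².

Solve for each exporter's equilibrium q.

6.98

A representative exporter's profit is π_i = q_i(90.8 − 2Q) − 21q_i − q_i², with Q = q_i + Σ_{j≠i} q_j.
First-order condition: 69.8 − 6q_i − 2Σ_{j≠i} q_j = 0.
With identical exporters, set every q_j = q: then 69.8 − 6q − 4q = 0, i.e. q = 69.8/10 = 6.98.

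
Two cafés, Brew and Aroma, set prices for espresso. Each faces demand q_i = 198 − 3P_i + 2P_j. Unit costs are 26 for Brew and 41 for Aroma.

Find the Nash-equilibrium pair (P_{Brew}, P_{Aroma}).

71.8125, 77.4375

Brew's profit: π = (P_{Brew} − 26)(198 − 3P_{Brew} + 2P_{Aroma}).
∂π/∂P_{Brew} = 276 − 6P_{Brew} + 2P_{Aroma} = 0 ⇒ P_{Brew} = 46 + (1/3)P_{Aroma}.
Similarly P_{Aroma} = 53.5 + (1/3)P_{Brew}.
Plugging P_{Aroma} into Brew's best response: P_{Brew} = 46 + (1/3)(53.5 + (1/3)P_{Brew}) ⇒ (8/9)P_{Brew} = 383/6, so P_{Brew} = 71.8125.
Then P_{Aroma} = 53.5 + (1/3)·71.8125 = 77.4375.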